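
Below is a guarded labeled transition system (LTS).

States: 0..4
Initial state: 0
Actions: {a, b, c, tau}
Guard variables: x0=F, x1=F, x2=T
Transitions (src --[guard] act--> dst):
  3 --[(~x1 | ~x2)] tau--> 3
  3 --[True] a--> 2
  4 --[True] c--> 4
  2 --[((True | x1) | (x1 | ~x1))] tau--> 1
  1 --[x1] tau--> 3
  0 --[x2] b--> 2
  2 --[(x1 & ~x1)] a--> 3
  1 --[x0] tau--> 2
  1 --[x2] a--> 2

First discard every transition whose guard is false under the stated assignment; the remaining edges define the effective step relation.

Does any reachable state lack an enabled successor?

Reach set: {0,1,2}
  0: b→2  [1 exit(s)]
  1: a→2  [1 exit(s)]
  2: tau→1  [1 exit(s)]

Answer: DEADLOCK-FREE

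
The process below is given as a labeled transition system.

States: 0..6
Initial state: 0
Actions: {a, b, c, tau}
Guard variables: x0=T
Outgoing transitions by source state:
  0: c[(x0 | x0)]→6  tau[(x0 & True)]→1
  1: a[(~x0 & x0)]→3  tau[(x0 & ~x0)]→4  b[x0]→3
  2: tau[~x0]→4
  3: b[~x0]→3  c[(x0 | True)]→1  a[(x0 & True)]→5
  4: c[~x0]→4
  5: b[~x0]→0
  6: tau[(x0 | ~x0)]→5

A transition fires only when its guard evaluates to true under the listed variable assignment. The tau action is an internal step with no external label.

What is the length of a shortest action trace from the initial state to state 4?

Answer: UNREACHABLE

Working:
Layered search for 4:
  L0 = {0}
  L1 = {1,6}
  L2 = {3,5}
4 never appears.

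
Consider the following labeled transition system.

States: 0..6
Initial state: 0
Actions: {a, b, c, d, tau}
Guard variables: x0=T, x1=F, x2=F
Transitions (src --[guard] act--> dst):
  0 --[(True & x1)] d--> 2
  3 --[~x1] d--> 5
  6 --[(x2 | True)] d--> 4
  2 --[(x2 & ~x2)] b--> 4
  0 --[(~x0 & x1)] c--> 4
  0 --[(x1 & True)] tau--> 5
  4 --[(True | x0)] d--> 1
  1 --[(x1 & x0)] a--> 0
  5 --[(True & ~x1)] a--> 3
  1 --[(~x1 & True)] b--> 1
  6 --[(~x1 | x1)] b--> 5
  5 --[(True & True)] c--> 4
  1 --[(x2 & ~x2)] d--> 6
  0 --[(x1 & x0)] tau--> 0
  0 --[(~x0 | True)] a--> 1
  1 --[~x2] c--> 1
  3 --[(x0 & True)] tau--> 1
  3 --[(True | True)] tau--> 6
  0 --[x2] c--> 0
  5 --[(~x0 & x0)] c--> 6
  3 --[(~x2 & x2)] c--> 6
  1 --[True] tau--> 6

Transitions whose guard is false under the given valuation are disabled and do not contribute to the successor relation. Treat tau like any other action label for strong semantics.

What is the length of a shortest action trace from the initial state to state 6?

Layered search for 6:
  Layer 0: {0}
  Layer 1: {1}
  Layer 2: {6}
6 enters at depth 2; path a·tau

Answer: 2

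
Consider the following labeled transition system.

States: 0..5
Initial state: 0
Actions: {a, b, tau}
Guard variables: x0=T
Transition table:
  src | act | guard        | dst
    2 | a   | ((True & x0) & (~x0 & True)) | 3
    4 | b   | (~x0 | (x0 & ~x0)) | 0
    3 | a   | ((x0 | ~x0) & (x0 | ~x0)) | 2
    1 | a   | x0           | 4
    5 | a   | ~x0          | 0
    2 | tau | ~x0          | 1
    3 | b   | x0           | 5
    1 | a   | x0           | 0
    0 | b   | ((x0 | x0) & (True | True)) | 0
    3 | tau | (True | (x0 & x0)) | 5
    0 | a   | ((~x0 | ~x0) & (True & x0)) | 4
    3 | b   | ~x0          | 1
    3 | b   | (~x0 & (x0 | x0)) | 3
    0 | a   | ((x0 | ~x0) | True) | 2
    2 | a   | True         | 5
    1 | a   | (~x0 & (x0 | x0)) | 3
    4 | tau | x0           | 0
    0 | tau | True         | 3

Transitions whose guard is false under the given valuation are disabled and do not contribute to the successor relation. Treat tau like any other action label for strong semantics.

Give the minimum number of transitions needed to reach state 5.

Layered search for 5:
  depth 0: {0}
  depth 1: {2,3}
  depth 2: {5}
first hit 5 at d=2 via a·a

Answer: 2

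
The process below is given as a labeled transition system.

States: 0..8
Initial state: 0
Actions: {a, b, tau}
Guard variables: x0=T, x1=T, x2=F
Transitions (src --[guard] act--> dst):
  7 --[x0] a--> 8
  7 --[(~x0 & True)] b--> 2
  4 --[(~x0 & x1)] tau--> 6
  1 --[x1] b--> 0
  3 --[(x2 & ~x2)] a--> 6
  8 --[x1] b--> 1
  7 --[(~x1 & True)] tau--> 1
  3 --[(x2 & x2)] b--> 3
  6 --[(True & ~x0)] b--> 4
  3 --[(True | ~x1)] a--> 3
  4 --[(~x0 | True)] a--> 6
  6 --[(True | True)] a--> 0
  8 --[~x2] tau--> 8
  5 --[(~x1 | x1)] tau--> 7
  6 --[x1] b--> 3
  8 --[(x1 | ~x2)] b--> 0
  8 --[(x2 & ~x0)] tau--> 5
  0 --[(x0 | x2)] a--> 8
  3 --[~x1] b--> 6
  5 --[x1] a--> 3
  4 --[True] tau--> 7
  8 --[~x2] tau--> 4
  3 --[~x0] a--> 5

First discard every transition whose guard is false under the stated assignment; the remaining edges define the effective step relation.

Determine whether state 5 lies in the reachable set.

After dropping false guards: 14 live edges.
depth 0: {0}
depth 1: {8}  cumulative {0,8}
depth 2: {1,4}  cumulative {0,1,4,8}
depth 3: {6,7}  cumulative {0,1,4,6,7,8}
depth 4: {3}  cumulative {0,1,3,4,6,7,8}
Reachable = {0,1,3,4,6,7,8}

Answer: UNREACHABLE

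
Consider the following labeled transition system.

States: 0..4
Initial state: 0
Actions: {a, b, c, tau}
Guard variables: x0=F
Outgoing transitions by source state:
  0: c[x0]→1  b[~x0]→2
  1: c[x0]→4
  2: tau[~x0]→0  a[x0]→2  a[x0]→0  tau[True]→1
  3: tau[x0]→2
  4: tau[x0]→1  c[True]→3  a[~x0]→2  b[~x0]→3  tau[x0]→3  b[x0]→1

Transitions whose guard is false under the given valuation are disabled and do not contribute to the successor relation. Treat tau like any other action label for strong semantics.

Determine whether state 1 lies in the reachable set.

After dropping false guards: 6 live edges.
L0 = {0}
L1 = {2}  now seen {0,2}
L2 = {1}  now seen {0,1,2}
R = {0,1,2}
witness 1: b·tau

Answer: REACHABLE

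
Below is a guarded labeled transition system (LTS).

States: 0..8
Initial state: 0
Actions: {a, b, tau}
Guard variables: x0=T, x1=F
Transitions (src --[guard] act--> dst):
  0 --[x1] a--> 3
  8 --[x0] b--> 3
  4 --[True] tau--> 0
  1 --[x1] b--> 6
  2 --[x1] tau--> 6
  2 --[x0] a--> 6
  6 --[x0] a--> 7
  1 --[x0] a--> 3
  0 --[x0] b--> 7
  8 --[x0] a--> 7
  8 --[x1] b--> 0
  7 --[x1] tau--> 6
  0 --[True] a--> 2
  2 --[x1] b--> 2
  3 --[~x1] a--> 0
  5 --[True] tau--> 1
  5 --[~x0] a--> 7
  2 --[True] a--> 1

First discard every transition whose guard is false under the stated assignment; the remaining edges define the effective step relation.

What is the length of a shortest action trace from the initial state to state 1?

Layered search for 1:
  L0 = {0}
  L1 = {2,7}
  L2 = {1,6}
depth(1)=2, e.g. a·a

Answer: 2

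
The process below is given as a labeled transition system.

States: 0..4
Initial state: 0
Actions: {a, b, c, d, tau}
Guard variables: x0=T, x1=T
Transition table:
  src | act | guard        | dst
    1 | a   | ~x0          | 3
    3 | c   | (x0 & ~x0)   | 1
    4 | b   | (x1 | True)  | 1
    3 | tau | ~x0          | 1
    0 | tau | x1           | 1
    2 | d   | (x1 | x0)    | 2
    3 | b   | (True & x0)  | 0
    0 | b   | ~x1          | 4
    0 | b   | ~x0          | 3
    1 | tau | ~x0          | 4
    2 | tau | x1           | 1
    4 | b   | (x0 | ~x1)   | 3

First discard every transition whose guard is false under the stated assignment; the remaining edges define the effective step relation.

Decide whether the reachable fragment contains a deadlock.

Reach set: {0,1}
  0: tau→1  [1 out]
  1: ∅  [no exit]
witness 1: tau

Answer: DEADLOCK at state 1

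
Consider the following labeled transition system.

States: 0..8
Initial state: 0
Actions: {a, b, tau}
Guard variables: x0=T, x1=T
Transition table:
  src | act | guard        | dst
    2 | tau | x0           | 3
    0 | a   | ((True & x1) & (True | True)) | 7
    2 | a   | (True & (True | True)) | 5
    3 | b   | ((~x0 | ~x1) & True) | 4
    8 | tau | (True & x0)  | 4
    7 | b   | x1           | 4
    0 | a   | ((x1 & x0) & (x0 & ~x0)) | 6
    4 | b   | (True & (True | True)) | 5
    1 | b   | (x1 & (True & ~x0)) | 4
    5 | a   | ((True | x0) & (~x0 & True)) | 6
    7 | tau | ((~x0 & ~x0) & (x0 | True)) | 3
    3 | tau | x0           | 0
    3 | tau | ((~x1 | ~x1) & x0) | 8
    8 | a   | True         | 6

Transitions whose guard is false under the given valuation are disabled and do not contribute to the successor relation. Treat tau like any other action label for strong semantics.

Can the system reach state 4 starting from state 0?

After dropping false guards: 8 live edges.
Layer 0: {0}
Layer 1: {7}  now seen {0,7}
Layer 2: {4}  now seen {0,4,7}
Layer 3: {5}  now seen {0,4,5,7}
Reachable = {0,4,5,7}
Path to 4: a·b

Answer: REACHABLE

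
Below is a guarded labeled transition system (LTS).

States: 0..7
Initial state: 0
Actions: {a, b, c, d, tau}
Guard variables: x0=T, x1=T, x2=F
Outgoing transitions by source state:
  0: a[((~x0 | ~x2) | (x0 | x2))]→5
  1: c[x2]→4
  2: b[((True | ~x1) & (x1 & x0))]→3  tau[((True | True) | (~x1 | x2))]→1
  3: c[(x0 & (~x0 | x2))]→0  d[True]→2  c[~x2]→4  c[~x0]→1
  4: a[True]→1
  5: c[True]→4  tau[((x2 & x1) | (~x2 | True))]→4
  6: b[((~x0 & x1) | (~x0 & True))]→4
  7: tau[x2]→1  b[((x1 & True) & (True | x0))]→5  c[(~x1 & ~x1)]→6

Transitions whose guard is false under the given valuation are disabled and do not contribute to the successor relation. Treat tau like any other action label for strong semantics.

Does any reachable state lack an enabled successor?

R = {0,1,4,5}
  0: a→5  [1 exit(s)]
  1: ∅  [no exit]
  4: a→1  [1 exit(s)]
  5: c→4  tau→4  [2 exit(s)]
witness 1: a·c·a

Answer: DEADLOCK at state 1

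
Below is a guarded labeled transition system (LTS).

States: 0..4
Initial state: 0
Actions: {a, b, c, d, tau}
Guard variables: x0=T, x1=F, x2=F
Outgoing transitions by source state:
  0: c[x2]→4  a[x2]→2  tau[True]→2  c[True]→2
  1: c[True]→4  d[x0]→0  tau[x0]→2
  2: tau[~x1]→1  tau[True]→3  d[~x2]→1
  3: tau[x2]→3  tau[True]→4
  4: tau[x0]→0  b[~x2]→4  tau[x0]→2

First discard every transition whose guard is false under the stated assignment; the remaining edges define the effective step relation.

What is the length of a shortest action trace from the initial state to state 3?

BFS to 3:
  Layer 0: {0}
  Layer 1: {2}
  Layer 2: {1,3}
depth(3)=2, e.g. c·tau

Answer: 2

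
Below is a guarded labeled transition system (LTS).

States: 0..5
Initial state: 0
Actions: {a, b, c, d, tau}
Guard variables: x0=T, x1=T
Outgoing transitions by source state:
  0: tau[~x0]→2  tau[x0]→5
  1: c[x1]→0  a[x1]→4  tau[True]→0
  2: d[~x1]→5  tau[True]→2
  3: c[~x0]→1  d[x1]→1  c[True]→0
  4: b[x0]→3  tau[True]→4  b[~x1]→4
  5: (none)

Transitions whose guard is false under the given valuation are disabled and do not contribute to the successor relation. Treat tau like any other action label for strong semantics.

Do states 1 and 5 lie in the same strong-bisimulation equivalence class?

Refine partition for ~:
  π0 = {{0,1,2,3,4,5}}
  π1 = {{0,2},{1},{3},{4},{5}}
  π2 = {{0},{1},{2},{3},{4},{5}}
6 equivalence class(es) (converged in 3)
class of 1: {1}; class of 5: {5}

Answer: NOT BISIMILAR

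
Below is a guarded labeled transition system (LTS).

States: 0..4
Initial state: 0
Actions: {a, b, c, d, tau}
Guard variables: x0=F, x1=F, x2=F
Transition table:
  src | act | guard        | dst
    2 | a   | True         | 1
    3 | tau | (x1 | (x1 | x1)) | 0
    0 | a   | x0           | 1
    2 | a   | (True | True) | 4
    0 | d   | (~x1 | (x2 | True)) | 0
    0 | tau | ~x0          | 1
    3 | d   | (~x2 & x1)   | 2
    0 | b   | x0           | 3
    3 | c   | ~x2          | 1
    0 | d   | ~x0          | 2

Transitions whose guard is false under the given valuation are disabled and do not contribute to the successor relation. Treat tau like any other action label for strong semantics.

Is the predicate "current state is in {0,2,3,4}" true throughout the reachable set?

Allowed set {0,2,3,4}
Reach set: {0,1,2,4}
  0: ok
  1: outside
  2: ok
  4: ok
counterexample path to 1: tau

Answer: INVARIANT VIOLATED at state 1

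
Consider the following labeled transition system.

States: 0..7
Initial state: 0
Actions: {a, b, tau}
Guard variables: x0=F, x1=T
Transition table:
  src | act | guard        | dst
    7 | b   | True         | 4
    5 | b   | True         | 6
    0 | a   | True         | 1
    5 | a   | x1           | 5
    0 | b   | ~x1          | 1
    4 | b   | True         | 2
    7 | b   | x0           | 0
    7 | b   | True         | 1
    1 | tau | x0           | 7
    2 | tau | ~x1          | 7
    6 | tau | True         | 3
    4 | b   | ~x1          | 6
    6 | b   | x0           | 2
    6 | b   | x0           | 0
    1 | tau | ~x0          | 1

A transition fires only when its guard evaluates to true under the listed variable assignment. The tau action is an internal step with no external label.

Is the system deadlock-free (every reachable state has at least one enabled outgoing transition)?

Reachable = {0,1}
  0: a→1  [1 out]
  1: tau→1  [1 out]

Answer: DEADLOCK-FREE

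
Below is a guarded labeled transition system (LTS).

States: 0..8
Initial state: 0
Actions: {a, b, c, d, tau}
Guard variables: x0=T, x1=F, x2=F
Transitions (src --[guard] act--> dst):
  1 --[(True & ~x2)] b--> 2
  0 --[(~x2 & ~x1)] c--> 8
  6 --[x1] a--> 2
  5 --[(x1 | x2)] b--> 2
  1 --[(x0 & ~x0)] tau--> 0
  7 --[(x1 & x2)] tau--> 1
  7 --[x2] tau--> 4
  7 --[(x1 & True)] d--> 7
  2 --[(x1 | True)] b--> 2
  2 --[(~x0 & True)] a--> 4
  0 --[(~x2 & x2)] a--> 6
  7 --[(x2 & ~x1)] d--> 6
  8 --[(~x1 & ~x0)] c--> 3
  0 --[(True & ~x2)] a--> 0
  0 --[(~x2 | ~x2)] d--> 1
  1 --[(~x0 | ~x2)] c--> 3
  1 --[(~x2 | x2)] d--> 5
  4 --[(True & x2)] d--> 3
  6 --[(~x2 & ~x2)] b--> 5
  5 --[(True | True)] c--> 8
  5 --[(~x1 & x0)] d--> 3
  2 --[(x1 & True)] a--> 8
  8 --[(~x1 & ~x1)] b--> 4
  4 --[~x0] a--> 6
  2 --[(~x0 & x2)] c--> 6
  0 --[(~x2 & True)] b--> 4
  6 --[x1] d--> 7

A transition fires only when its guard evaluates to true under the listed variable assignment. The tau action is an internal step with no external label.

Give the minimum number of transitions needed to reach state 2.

Layered search for 2:
  Layer 0: {0}
  Layer 1: {1,4,8}
  Layer 2: {2,3,5}
depth(2)=2, e.g. d·b

Answer: 2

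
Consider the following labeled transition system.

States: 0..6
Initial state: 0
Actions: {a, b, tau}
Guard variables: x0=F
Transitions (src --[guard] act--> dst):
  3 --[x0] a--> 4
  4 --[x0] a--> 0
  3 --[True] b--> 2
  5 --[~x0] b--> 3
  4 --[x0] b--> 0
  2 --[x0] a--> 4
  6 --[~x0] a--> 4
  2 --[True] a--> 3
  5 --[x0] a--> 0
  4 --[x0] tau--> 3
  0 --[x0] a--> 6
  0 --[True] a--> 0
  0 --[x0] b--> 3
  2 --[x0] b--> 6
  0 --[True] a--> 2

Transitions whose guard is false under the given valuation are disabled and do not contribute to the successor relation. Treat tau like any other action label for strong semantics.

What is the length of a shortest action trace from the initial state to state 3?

Answer: 2

Working:
BFS to 3:
  depth 0: {0}
  depth 1: {2}
  depth 2: {3}
3 enters at depth 2; path a·a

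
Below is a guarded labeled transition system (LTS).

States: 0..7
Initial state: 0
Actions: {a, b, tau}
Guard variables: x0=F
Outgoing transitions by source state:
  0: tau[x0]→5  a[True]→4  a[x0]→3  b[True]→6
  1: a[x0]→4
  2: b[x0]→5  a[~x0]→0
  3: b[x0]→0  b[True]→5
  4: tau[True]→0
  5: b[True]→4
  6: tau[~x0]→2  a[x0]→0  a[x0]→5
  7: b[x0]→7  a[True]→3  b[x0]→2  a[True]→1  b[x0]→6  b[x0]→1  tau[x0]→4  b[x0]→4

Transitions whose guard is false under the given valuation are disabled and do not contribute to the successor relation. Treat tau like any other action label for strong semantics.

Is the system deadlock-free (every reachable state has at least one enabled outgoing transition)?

Answer: DEADLOCK-FREE

Trace:
Reach set: {0,2,4,6}
  0: a→4  b→6  [2 exit(s)]
  2: a→0  [1 exit(s)]
  4: tau→0  [1 exit(s)]
  6: tau→2  [1 exit(s)]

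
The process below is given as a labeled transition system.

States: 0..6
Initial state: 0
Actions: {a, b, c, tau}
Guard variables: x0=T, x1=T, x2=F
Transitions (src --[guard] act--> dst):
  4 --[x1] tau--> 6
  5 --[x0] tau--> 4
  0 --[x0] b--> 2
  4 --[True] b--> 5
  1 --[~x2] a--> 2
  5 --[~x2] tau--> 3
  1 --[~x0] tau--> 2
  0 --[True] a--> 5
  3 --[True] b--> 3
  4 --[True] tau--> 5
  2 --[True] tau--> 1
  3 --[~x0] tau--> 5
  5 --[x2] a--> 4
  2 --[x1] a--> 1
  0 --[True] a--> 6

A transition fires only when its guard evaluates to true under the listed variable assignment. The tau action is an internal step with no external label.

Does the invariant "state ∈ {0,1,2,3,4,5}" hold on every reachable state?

Safe = {0,1,2,3,4,5}
R = {0,1,2,3,4,5,6}
  0: ok
  1: ok
  2: ok
  3: ok
  4: ok
  5: ok
  6: ✗ unsafe
reach 6 via a — violates

Answer: INVARIANT VIOLATED at state 6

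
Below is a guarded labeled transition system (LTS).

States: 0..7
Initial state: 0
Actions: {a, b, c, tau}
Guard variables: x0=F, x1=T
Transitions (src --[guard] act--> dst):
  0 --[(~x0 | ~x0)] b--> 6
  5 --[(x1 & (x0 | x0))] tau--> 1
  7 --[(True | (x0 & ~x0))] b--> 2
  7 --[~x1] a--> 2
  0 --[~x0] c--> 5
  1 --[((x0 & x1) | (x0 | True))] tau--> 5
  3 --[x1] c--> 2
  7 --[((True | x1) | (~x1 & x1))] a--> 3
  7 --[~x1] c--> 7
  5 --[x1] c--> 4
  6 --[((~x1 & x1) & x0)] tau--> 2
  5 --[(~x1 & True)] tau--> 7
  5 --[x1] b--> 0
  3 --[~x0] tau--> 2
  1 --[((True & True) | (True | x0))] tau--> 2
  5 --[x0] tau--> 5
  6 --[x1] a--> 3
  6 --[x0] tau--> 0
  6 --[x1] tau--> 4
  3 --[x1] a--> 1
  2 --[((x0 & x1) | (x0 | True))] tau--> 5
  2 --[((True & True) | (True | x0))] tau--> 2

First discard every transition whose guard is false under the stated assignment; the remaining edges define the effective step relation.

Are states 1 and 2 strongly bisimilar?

Refine partition for ~:
  P[0] = {{0,1,2,3,4,5,6,7}}
  P[1] = {{0,5},{1,2},{3},{4},{6},{7}}
  P[2] = {{0},{1,2},{3},{4},{5},{6},{7}}
Fixed point at round 3; 7 class(es).
1∈{1,2}, 2∈{1,2}

Answer: BISIMILAR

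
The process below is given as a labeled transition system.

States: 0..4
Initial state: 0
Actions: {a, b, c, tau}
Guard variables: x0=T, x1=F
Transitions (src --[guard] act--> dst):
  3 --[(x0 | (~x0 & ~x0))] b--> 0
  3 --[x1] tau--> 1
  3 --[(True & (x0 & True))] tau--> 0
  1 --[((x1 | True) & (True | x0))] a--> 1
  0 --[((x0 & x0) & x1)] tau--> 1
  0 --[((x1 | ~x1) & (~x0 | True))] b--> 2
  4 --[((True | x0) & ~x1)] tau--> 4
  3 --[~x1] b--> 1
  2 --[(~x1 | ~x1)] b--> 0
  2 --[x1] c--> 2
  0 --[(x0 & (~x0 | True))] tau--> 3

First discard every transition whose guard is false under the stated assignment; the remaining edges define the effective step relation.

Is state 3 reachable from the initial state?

Guard filter leaves 8 enabled edge(s).
depth 0: {0}
depth 1: {2,3}  total {0,2,3}
depth 2: {1}  total {0,1,2,3}
R = {0,1,2,3}
Path to 3: tau

Answer: REACHABLE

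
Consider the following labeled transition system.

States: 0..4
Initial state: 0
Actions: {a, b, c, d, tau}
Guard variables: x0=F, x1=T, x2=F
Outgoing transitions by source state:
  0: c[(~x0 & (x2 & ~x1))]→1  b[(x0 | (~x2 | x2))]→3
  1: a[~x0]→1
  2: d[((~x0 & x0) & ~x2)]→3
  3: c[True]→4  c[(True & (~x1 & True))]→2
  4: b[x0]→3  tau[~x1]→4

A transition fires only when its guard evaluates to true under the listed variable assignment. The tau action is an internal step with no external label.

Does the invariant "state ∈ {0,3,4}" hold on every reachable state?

Safe = {0,3,4}
R = {0,3,4}
  0: ok
  3: ok
  4: ok

Answer: INVARIANT HOLDS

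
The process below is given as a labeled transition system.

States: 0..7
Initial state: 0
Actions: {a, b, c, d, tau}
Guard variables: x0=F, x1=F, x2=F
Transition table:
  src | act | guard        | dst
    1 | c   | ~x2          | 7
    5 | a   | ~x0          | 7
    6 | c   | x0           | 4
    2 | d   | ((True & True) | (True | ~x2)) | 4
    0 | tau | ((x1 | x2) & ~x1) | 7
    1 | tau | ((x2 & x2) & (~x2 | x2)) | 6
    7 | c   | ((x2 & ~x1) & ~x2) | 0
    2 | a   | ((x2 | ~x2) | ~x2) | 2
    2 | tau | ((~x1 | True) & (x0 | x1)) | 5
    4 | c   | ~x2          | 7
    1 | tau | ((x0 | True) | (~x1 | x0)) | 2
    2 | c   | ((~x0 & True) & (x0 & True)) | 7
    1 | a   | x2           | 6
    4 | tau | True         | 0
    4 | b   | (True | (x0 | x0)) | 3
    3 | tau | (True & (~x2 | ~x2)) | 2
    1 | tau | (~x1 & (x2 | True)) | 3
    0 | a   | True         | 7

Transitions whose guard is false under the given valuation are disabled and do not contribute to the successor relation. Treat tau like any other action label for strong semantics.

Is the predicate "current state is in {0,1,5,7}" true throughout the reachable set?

Safe = {0,1,5,7}
R = {0,7}
  0: ✓
  7: ✓

Answer: INVARIANT HOLDS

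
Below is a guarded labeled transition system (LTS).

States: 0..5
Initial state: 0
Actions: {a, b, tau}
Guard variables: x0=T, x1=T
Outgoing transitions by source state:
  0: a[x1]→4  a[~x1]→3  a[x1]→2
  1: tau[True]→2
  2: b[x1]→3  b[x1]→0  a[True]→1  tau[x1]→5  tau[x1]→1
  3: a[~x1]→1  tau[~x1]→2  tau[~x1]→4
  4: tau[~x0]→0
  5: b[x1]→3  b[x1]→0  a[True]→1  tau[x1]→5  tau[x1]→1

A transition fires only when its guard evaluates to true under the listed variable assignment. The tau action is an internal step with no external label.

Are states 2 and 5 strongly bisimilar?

Compute ~ classes (split until stable):
  π0 = {{0,1,2,3,4,5}}
  π1 = {{0},{1},{2,5},{3,4}}
4 equivalence class(es) (converged in 2)
class of 2: {2,5}; class of 5: {2,5}

Answer: BISIMILAR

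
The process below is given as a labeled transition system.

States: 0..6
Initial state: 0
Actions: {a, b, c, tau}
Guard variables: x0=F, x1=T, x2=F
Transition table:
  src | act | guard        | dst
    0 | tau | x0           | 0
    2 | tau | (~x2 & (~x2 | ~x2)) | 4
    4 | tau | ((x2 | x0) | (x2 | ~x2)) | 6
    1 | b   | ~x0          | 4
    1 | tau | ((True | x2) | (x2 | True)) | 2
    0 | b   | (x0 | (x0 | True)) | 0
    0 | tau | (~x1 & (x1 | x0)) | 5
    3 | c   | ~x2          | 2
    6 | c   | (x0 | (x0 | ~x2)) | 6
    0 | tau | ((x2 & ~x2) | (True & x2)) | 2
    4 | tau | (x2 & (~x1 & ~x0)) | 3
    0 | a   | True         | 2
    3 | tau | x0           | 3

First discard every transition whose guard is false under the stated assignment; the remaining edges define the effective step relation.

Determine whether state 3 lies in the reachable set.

Answer: UNREACHABLE

Analysis:
After dropping false guards: 8 live edges.
Layer 0: {0}
Layer 1: {2}  cumulative {0,2}
Layer 2: {4}  cumulative {0,2,4}
Layer 3: {6}  cumulative {0,2,4,6}
Reachable = {0,2,4,6}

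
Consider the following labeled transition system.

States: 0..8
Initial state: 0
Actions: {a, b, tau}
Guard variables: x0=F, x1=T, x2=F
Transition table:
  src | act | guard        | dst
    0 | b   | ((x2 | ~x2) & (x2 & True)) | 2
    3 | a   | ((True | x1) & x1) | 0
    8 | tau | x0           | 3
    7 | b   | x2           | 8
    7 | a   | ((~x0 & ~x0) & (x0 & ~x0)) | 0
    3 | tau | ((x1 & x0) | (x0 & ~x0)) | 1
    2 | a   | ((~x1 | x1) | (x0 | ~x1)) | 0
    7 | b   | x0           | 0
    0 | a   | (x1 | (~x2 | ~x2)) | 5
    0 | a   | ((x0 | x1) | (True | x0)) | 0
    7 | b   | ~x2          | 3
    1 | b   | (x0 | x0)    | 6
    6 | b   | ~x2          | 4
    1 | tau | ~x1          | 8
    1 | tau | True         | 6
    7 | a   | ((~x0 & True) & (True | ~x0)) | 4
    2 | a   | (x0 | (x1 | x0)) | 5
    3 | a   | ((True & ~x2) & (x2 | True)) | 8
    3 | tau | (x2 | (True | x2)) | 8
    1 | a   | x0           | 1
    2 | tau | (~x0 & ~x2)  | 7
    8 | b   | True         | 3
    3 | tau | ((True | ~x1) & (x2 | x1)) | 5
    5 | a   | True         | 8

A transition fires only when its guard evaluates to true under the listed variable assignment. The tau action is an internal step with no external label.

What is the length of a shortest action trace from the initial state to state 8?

Breadth-first toward 8:
  depth 0: {0}
  depth 1: {5}
  depth 2: {8}
first hit 8 at d=2 via a·a

Answer: 2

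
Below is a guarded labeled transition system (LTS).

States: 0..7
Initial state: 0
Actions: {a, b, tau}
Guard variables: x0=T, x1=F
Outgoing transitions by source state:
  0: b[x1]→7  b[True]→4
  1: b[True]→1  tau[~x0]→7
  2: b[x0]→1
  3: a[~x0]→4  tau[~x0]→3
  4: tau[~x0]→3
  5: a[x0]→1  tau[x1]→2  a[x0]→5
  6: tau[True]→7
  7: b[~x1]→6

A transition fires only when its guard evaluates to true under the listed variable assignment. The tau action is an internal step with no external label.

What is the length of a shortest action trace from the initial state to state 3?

Answer: UNREACHABLE

Working:
Breadth-first toward 3:
  L0 = {0}
  L1 = {4}
3 never appears.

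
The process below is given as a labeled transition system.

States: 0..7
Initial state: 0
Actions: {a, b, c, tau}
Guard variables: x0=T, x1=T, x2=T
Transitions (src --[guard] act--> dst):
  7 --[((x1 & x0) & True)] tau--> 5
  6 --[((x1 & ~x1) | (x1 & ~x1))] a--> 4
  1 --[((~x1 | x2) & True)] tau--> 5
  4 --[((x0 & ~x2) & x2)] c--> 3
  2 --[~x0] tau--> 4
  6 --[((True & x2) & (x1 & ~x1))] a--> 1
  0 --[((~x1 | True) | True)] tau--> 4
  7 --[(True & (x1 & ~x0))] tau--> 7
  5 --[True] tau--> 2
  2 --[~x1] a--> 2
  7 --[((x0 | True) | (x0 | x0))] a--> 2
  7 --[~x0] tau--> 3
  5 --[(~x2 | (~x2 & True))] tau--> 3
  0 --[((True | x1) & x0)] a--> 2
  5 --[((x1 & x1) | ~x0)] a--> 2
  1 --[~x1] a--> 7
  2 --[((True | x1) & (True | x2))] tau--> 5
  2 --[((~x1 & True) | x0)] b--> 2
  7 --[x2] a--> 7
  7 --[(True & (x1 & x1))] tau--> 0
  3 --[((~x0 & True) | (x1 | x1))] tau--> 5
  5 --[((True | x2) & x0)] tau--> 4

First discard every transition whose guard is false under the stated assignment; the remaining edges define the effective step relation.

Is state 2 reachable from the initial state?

After dropping false guards: 13 live edges.
L0 = {0}
L1 = {2,4}  now seen {0,2,4}
L2 = {5}  now seen {0,2,4,5}
Reachable = {0,2,4,5}
Path to 2: a

Answer: REACHABLE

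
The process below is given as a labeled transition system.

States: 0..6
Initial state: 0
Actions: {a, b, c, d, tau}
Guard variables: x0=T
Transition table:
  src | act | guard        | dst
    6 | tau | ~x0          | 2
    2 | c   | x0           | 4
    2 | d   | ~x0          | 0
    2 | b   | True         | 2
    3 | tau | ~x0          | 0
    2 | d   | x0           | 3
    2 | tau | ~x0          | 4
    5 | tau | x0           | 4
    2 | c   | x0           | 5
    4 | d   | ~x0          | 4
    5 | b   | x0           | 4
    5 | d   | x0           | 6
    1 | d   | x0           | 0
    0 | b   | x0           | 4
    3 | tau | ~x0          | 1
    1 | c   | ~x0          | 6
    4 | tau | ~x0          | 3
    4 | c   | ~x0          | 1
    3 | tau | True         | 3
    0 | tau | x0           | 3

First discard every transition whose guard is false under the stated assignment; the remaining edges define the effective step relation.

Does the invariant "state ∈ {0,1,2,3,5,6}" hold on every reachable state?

Safe = {0,1,2,3,5,6}
Reach set: {0,3,4}
  0: ok
  3: ok
  4: VIOLATES
reach 4 via b — violates

Answer: INVARIANT VIOLATED at state 4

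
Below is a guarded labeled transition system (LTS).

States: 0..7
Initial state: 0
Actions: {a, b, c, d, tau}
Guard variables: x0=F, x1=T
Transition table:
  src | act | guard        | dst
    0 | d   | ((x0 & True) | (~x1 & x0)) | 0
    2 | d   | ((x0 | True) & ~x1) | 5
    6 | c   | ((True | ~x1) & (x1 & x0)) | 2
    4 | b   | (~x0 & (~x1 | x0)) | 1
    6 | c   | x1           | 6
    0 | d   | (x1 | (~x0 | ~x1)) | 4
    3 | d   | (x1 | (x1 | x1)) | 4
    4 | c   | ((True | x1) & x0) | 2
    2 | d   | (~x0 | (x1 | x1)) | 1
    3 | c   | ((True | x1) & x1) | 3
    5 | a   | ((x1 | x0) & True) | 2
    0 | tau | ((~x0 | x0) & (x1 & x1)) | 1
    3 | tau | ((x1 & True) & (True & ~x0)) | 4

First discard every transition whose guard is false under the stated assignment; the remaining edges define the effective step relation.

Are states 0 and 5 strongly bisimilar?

Answer: NOT BISIMILAR

Working:
Bisimulation quotient by refinement:
  π0 = {{0,1,2,3,4,5,6,7}}
  π1 = {{0},{1,4,7},{2},{3},{5},{6}}
stable after 2 split(s): 6 block(s)
0∈{0}, 5∈{5}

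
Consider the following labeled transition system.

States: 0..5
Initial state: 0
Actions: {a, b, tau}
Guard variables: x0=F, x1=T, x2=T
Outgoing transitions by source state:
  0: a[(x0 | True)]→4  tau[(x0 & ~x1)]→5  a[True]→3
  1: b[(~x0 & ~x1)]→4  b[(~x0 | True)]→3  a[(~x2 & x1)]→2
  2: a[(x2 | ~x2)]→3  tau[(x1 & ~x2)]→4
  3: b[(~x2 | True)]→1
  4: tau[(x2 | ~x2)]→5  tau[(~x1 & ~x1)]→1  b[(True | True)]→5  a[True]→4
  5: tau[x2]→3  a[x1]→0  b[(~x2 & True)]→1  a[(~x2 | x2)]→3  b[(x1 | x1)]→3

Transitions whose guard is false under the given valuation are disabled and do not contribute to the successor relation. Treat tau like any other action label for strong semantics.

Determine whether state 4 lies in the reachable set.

Answer: REACHABLE

Working:
12 transition(s) survive guard evaluation.
depth 0: {0}
depth 1: {3,4}  cumulative {0,3,4}
depth 2: {1,5}  cumulative {0,1,3,4,5}
R = {0,1,3,4,5}
witness 4: a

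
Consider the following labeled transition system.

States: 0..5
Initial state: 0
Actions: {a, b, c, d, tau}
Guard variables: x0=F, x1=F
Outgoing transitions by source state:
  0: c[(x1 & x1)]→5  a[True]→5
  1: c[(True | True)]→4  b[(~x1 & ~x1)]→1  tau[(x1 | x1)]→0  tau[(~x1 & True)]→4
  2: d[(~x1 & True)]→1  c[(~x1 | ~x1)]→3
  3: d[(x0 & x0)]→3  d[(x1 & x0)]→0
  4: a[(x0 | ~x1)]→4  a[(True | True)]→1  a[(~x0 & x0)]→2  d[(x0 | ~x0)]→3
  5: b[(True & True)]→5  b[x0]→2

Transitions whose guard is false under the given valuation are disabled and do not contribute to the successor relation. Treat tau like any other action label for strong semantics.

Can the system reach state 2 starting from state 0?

Guard filter leaves 10 enabled edge(s).
Layer 0: {0}
Layer 1: {5}  cumulative {0,5}
Reach set: {0,5}

Answer: UNREACHABLE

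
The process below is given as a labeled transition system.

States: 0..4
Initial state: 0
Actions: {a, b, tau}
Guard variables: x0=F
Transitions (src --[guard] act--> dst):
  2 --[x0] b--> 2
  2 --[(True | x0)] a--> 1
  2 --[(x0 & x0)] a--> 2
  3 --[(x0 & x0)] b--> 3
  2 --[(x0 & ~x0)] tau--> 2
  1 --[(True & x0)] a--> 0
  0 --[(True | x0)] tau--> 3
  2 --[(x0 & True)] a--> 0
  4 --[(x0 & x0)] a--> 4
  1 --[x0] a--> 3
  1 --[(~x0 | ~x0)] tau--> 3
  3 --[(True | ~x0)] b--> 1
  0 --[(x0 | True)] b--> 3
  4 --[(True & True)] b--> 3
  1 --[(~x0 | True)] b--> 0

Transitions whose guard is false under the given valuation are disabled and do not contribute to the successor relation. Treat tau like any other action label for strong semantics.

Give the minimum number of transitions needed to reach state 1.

Breadth-first toward 1:
  L0 = {0}
  L1 = {3}
  L2 = {1}
depth(1)=2, e.g. b·b

Answer: 2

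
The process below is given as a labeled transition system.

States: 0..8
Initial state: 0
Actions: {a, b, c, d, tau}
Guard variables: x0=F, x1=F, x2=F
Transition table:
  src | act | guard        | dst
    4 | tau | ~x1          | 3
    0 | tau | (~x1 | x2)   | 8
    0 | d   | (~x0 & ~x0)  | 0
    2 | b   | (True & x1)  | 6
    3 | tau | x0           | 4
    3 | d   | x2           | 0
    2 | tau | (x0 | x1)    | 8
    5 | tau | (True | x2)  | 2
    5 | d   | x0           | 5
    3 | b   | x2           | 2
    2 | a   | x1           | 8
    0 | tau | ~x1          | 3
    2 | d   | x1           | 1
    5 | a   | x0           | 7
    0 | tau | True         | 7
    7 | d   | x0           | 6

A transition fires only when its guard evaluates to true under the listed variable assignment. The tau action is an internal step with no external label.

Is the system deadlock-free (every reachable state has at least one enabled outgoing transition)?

R = {0,3,7,8}
  0: d→0  tau→3  tau→7  tau→8  [deg 4]
  3: ∅  [no exit]
  7: ∅  [no exit]
  8: ∅  [no exit]
Path to 3: tau

Answer: DEADLOCK at state 3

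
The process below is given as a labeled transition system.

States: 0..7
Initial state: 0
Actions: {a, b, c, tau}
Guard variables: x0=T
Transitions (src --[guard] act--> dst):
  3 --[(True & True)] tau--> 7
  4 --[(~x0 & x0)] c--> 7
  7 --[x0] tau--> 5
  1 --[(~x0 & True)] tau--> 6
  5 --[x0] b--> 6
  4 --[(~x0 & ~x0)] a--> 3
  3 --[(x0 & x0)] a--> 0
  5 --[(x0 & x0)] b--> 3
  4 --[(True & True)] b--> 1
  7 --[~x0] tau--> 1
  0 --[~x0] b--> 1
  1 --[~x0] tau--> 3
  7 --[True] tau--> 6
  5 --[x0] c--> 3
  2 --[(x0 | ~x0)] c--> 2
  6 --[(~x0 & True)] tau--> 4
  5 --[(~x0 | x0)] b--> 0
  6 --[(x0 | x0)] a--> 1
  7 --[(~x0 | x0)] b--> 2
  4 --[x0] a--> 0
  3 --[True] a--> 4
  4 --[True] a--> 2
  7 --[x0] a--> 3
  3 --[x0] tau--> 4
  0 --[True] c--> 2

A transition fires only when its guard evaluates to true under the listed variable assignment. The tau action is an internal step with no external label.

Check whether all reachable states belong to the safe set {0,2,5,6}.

Allowed set {0,2,5,6}
Reachable = {0,2}
  0: safe
  2: safe

Answer: INVARIANT HOLDS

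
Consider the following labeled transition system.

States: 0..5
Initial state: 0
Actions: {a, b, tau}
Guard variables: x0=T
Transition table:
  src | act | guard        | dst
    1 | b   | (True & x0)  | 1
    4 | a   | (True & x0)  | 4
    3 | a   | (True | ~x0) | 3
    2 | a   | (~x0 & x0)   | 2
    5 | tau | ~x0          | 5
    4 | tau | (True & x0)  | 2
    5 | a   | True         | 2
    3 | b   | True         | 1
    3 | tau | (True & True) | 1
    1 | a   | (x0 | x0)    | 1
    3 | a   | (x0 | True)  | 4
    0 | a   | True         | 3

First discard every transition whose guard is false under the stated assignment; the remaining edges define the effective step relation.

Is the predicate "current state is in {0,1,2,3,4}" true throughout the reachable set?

Safe = {0,1,2,3,4}
R = {0,1,2,3,4}
  0: ok
  1: ok
  2: ok
  3: ok
  4: ok

Answer: INVARIANT HOLDS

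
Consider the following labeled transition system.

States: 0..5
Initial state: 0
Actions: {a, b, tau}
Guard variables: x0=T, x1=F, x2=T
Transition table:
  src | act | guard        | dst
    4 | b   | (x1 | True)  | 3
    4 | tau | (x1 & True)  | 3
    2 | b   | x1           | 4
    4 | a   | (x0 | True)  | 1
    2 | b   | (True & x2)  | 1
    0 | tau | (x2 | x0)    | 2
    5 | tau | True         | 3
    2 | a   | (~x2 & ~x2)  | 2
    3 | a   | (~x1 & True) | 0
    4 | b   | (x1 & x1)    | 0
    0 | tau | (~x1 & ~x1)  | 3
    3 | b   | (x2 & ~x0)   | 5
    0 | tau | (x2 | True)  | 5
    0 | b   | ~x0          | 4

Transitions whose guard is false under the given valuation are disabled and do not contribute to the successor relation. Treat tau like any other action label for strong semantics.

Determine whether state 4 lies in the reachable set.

8 transition(s) survive guard evaluation.
depth 0: {0}
depth 1: {2,3,5}  total {0,2,3,5}
depth 2: {1}  total {0,1,2,3,5}
Reachable = {0,1,2,3,5}

Answer: UNREACHABLE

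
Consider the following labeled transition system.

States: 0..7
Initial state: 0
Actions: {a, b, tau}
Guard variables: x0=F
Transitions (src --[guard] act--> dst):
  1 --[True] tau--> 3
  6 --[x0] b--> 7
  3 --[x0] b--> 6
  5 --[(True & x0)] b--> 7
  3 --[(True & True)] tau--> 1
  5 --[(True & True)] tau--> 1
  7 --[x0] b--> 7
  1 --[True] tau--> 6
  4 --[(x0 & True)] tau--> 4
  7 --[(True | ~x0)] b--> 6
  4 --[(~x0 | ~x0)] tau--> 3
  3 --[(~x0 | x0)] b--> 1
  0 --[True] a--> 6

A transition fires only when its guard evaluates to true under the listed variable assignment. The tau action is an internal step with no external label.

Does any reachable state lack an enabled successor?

Answer: DEADLOCK at state 6

Analysis:
Reach set: {0,6}
  0: a→6  [deg 1]
  6: ∅  [deadlock]
witness 6: a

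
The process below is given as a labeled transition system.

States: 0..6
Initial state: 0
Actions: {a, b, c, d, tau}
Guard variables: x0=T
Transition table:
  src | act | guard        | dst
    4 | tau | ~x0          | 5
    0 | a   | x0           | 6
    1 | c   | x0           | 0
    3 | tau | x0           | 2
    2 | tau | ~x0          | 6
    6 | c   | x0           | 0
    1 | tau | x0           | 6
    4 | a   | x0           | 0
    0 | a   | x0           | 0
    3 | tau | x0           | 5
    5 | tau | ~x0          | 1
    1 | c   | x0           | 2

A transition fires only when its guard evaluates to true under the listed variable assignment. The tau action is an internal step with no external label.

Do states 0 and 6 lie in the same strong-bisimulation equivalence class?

Compute ~ classes (split until stable):
  π0 = {{0,1,2,3,4,5,6}}
  π1 = {{0,4},{1},{2,5},{3},{6}}
  π2 = {{0},{1},{2,5},{3},{4},{6}}
Fixed point at round 3; 6 class(es).
class of 0: {0}; class of 6: {6}

Answer: NOT BISIMILAR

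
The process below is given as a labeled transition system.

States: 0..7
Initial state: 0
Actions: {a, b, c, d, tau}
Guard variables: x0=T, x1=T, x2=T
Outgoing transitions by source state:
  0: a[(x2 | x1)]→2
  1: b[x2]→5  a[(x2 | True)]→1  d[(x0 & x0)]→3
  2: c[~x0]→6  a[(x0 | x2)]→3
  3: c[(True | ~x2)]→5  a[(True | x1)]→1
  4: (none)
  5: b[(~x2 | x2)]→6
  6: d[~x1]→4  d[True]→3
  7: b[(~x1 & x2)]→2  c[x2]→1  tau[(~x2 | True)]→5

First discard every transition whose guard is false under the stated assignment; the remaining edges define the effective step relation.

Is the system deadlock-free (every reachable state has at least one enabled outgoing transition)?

R = {0,1,2,3,5,6}
  0: a→2  [deg 1]
  1: a→1  b→5  d→3  [deg 3]
  2: a→3  [deg 1]
  3: a→1  c→5  [deg 2]
  5: b→6  [deg 1]
  6: d→3  [deg 1]

Answer: DEADLOCK-FREE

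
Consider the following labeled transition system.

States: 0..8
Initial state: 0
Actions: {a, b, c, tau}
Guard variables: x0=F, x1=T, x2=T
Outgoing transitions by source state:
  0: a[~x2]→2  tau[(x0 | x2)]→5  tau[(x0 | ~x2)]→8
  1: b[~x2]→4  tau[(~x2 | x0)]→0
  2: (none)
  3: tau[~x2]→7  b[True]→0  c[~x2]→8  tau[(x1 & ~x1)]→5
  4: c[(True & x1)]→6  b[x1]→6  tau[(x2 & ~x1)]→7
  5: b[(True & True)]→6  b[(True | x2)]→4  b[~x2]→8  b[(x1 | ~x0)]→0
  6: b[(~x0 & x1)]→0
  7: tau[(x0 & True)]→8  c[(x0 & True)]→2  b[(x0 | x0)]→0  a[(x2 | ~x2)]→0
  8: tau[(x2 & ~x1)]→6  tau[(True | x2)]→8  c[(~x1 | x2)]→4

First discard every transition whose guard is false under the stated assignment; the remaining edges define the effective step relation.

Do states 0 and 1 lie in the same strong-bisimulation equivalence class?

Answer: NOT BISIMILAR

Working:
Refine partition for ~:
  P[0] = {{0,1,2,3,4,5,6,7,8}}
  P[1] = {{0},{1,2},{3,5,6},{4},{7},{8}}
  P[2] = {{0},{1,2},{3,6},{4},{5},{7},{8}}
Fixed point at round 3; 7 class(es).
[0]={0}  [1]={1,2}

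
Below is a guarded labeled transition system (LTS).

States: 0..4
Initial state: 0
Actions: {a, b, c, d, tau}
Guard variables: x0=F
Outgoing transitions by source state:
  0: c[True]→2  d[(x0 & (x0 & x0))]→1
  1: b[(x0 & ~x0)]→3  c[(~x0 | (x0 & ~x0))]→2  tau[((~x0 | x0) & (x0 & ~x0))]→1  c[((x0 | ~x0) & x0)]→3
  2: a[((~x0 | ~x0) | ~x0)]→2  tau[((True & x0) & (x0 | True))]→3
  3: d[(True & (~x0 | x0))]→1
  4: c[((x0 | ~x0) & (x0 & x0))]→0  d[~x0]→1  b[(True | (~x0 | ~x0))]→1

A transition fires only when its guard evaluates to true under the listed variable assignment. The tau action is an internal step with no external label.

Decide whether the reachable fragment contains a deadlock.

Answer: DEADLOCK-FREE

Trace:
R = {0,2}
  0: c→2  [1 exit(s)]
  2: a→2  [1 exit(s)]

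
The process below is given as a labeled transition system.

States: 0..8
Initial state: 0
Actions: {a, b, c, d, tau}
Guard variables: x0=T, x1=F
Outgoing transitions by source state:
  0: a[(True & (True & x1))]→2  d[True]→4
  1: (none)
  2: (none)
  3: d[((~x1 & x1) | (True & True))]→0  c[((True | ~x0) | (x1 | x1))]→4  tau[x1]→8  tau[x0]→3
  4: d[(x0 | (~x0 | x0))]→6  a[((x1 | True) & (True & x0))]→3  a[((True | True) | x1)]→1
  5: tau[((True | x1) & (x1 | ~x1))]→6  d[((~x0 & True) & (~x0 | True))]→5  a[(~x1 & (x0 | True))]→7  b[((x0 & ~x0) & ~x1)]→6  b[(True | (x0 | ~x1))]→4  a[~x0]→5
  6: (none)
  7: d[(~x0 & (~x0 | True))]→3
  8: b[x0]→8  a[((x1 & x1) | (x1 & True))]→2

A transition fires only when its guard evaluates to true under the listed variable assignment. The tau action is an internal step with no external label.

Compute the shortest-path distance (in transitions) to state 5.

Answer: UNREACHABLE

Analysis:
Layered search for 5:
  L0 = {0}
  L1 = {4}
  L2 = {1,3,6}
5 never appears.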